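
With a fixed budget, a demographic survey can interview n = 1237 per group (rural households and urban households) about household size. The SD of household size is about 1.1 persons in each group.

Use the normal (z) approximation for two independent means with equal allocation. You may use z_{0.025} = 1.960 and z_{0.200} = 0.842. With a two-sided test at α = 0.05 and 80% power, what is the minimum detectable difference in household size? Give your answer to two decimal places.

Minimum detectable difference ≈ 0.12 persons

δ = (z_{α/2} + z_β) · √((σ₁²+σ₂²)/n)
  = (1.960 + 0.842) · √(2.42/1237)
  = 2.802 · √0.00196
  = 2.802 · 0.0442
  = 0.1239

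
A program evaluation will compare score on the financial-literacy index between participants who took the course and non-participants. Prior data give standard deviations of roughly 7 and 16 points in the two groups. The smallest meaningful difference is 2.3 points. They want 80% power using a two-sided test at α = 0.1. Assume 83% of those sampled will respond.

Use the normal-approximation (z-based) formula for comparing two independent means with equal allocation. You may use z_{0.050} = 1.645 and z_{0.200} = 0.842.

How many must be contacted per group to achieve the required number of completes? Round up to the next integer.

n = (z_{α/2} + z_β)² · (σ₁² + σ₂²) / δ²
  = (1.645 + 0.842)² · (7² + 16² = 305) / 2.3²
  = 6.1852 · 305 / 5.29
  = 356.61
Adjust for 83% response: 356.61 / 0.83 = 429.65.
Round up → n = 430 per group.

n = 430 per group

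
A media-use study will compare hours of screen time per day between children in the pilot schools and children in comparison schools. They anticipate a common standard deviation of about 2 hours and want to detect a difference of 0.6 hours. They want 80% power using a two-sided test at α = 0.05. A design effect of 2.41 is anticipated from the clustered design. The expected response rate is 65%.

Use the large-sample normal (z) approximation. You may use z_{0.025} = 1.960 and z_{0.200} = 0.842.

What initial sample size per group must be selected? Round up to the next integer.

n = (z_{α/2} + z_β)² · (σ₁² + σ₂²) / δ²
  = (1.960 + 0.842)² · (2·2² = 8) / 0.6²
  = 7.8512 · 8 / 0.36
  = 174.47
Design effect: 2.41 × 174.47 = 420.48.
Adjust for 65% response: 420.48 / 0.65 = 646.89.
Round up → n = 647 per group.

n = 647 per group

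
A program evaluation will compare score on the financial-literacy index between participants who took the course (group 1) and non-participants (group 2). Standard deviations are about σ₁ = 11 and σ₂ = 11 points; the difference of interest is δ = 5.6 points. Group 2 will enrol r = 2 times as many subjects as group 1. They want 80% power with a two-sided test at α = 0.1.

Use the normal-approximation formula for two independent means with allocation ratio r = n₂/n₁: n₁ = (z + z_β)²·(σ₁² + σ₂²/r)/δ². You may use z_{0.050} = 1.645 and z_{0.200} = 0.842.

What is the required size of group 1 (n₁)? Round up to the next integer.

n₁ = (z_{α/2} + z_β)² · (σ₁² + σ₂²/r) / δ²
   = (1.645 + 0.842)² · (11² + 11²/2) / 5.6²
   = 6.1852 · (121 + 60.5) / 31.36
   = 6.1852 · 181.5 / 31.36
   = 35.80
Round up → n₁ = 36; n₂ = r·n₁ = 2 × 36 = 72.

n₁ = 36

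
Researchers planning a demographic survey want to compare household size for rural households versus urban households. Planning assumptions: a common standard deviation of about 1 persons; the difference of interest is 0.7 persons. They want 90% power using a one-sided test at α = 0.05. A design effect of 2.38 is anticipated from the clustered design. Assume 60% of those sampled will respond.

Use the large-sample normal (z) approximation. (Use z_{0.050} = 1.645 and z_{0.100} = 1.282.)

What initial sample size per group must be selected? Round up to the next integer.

n = (z_α + z_β)² · (σ₁² + σ₂²) / δ²
  = (1.645 + 1.282)² · (2·1² = 2) / 0.7²
  = 8.5673 · 2 / 0.49
  = 34.97
Design effect: 2.38 × 34.97 = 83.23.
Adjust for 60% response: 83.23 / 0.60 = 138.71.
Round up → n = 139 per group.

n = 139 per group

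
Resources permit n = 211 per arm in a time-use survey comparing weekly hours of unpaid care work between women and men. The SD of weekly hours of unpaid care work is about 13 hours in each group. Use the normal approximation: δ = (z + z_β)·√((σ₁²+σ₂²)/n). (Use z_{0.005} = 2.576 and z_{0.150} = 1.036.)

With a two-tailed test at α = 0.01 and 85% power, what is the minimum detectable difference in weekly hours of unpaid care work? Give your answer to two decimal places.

δ = (z_{α/2} + z_β) · √((σ₁²+σ₂²)/n)
  = (2.576 + 1.036) · √(338/211)
  = 3.612 · √1.6019
  = 3.612 · 1.2657
  = 4.5716

Minimum detectable difference ≈ 4.57 hours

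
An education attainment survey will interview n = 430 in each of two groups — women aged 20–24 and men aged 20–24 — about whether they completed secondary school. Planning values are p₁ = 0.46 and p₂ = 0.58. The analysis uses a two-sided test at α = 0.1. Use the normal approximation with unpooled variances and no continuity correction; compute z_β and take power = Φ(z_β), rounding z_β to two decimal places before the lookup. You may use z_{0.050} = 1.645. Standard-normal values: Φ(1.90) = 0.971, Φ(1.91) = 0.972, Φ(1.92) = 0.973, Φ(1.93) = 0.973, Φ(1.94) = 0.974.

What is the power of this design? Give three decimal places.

Power ≈ 0.971

z_β = |p₁−p₂|·√(n/[p₁q₁+p₂q₂]) − z_{α/2}
    = 0.12 · √(430/0.4920) − 1.645
    = 0.12 · 29.5632 − 1.645
    = 3.5476 − 1.645 = 1.9026 → 1.90
Power = Φ(1.90) = 0.971.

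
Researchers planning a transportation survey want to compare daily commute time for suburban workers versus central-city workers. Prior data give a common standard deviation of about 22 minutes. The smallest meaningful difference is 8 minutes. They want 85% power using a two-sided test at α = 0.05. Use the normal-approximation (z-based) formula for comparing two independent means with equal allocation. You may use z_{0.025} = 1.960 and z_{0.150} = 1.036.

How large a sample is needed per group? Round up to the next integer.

n = 136 per group

n = (z_{α/2} + z_β)² · (σ₁² + σ₂²) / δ²
  = (1.960 + 1.036)² · (2·22² = 968) / 8²
  = 8.9760 · 968 / 64
  = 135.76
Round up → n = 136 per group.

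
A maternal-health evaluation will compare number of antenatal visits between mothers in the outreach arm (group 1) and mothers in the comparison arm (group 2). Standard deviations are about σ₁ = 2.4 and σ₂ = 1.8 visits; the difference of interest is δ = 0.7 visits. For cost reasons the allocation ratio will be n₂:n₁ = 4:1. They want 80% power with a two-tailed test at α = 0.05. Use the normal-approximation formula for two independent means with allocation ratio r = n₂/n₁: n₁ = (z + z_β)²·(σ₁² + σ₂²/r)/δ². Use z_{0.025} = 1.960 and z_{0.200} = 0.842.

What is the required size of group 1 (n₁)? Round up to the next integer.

n₁ = 106

n₁ = (z_{α/2} + z_β)² · (σ₁² + σ₂²/r) / δ²
   = (1.960 + 0.842)² · (2.4² + 1.8²/4) / 0.7²
   = 7.8512 · (5.76 + 0.81) / 0.49
   = 7.8512 · 6.57 / 0.49
   = 105.27
Round up → n₁ = 106; n₂ = r·n₁ = 4 × 106 = 424.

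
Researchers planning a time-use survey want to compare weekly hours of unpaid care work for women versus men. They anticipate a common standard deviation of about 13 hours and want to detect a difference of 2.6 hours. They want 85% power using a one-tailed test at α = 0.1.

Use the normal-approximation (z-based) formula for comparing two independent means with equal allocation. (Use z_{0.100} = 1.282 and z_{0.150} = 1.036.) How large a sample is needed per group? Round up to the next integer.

n = (z_α + z_β)² · (σ₁² + σ₂²) / δ²
  = (1.282 + 1.036)² · (2·13² = 338) / 2.6²
  = 5.3731 · 338 / 6.76
  = 268.66
Round up → n = 269 per group.

n = 269 per group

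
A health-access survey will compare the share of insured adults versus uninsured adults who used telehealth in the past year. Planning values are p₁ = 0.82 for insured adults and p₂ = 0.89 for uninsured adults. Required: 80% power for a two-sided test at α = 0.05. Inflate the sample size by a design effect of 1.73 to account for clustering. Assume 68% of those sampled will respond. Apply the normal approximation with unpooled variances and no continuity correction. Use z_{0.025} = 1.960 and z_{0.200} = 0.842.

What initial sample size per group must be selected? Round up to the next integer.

n = (z_{α/2} + z_β)² · [p₁(1−p₁) + p₂(1−p₂)] / (p₁ − p₂)²
  = (1.960 + 0.842)² · (0.82·0.18 + 0.89·0.11) / (-0.07)²
  = (2.802)² · (0.1476 + 0.0979) / 0.0049
  = 7.8512 · 0.2455 / 0.0049
  = 393.36
Design effect: 1.73 × 393.36 = 680.52.
Adjust for 68% response: 680.52 / 0.68 = 1000.76.
Round up → n = 1001 per group.

n = 1001 per group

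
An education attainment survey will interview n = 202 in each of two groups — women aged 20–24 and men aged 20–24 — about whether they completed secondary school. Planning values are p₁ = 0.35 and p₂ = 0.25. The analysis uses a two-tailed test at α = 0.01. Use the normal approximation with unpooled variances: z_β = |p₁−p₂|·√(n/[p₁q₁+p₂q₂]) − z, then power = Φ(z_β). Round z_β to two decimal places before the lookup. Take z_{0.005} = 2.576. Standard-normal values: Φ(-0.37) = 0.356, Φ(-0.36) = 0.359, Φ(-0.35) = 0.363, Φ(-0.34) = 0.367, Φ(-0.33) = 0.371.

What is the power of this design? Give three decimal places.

z_β = |p₁−p₂|·√(n/[p₁q₁+p₂q₂]) − z_{α/2}
    = 0.10 · √(202/0.4150) − 2.576
    = 0.10 · 22.0623 − 2.576
    = 2.2062 − 2.576 = -0.3698 → -0.37
Power = Φ(-0.37) = 0.356.

Power ≈ 0.356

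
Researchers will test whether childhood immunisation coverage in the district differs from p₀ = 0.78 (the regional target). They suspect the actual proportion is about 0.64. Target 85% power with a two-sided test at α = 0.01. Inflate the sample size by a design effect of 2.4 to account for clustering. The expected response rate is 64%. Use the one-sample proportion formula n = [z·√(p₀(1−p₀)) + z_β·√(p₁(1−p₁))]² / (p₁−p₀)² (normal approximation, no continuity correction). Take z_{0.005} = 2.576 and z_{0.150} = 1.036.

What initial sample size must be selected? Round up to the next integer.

n = 469

n = [z_{α/2}·√(p₀q₀) + z_β·√(p₁q₁)]² / (p₁ − p₀)²
  = [2.576·√(0.78·0.22) + 1.036·√(0.64·0.36)]² / (-0.14)²
  = [2.576·0.4142 + 1.036·0.4800]² / 0.0196
  = [1.5644]² / 0.0196
  = 124.86
Design effect: 2.4 × 124.86 = 299.67.
Adjust for 64% response: 299.67 / 0.64 = 468.23.
Round up → n = 469.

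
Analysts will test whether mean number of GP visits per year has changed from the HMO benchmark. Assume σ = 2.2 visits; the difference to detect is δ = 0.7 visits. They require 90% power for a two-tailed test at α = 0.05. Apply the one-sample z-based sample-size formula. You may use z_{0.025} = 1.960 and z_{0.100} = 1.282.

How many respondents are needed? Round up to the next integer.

n = 104

n = (z_{α/2} + z_β)² · σ² / δ²
  = (1.960 + 1.282)² · 2.2² / 0.7²
  = 10.5106 · 4.84 / 0.49
  = 103.82
Round up → n = 104.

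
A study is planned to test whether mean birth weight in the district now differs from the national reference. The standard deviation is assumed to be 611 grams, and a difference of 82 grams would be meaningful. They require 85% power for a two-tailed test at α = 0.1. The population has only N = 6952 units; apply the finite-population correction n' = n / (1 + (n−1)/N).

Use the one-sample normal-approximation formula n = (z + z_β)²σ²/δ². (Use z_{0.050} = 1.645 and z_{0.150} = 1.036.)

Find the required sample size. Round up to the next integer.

n = (z_{α/2} + z_β)² · σ² / δ²
  = (1.645 + 1.036)² · 611² / 82²
  = 7.1878 · 373321 / 6724
  = 399.07
Finite-population correction (N = 6952): 399.07 / (1 + (399.07 − 1)/6952) = 377.46.
Round up → n = 378.

n = 378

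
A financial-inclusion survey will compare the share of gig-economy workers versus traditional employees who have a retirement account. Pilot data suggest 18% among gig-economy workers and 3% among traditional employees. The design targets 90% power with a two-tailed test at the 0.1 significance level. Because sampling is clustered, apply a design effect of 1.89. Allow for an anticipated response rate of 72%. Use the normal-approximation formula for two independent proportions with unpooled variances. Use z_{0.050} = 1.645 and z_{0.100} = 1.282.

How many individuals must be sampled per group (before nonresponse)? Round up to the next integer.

n = (z_{α/2} + z_β)² · [p₁(1−p₁) + p₂(1−p₂)] / (p₁ − p₂)²
  = (1.645 + 1.282)² · (0.18·0.82 + 0.03·0.97) / (0.15)²
  = (2.927)² · (0.1476 + 0.0291) / 0.0225
  = 8.5673 · 0.1767 / 0.0225
  = 67.28
Design effect: 1.89 × 67.28 = 127.16.
Adjust for 72% response: 127.16 / 0.72 = 176.62.
Round up → n = 177 per group.

n = 177 per group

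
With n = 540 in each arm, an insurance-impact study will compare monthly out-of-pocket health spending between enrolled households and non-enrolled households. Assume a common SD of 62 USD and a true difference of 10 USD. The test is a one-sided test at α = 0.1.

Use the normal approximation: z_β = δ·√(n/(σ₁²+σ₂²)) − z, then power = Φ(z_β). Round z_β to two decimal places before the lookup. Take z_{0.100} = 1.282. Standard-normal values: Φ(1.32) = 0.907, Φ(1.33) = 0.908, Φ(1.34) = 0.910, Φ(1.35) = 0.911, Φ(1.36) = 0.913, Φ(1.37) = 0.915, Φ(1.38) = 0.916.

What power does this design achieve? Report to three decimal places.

z_β = δ·√(n/(σ₁²+σ₂²)) − z_α
    = 10 · √(540/7688) − 1.282
    = 10 · 0.26503 − 1.282
    = 2.6503 − 1.282 = 1.3683 → 1.37
Power = Φ(1.37) = 0.915.

Power ≈ 0.915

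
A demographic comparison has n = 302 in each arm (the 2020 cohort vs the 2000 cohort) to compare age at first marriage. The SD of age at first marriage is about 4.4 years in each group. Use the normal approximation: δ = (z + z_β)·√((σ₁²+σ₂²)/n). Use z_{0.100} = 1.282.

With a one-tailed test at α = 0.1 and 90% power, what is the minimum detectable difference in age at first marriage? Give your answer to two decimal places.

δ = (z_α + z_β) · √((σ₁²+σ₂²)/n)
  = (1.282 + 1.282) · √(38.72/302)
  = 2.564 · √0.12821
  = 2.564 · 0.3581
  = 0.9181

Minimum detectable difference ≈ 0.92 years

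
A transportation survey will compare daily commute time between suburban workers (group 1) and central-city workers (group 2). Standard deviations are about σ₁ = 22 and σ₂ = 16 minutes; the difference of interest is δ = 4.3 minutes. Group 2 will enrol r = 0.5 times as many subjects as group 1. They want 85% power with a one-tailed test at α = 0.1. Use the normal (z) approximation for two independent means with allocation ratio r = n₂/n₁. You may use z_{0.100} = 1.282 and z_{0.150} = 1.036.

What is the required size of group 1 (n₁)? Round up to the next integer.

n₁ = (z_α + z_β)² · (σ₁² + σ₂²/r) / δ²
   = (1.282 + 1.036)² · (22² + 16²/0.5) / 4.3²
   = 5.3731 · (484 + 512) / 18.49
   = 5.3731 · 996 / 18.49
   = 289.43
Round up → n₁ = 290; n₂ = r·n₁ = 0.5 × 290 = 145.

n₁ = 290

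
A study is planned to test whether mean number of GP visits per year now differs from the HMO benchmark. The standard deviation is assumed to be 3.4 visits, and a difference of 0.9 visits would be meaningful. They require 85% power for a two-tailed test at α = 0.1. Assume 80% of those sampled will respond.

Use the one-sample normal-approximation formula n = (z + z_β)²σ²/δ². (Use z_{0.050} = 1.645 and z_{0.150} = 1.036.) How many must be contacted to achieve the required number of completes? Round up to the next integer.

n = 129

n = (z_{α/2} + z_β)² · σ² / δ²
  = (1.645 + 1.036)² · 3.4² / 0.9²
  = 7.1878 · 11.56 / 0.81
  = 102.58
Adjust for 80% response: 102.58 / 0.80 = 128.23.
Round up → n = 129.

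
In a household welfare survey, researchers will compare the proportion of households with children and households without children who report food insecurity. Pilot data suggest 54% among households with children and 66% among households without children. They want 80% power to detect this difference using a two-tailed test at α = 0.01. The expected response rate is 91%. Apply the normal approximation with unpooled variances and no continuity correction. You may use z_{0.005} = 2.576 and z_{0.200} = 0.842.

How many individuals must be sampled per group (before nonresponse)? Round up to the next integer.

n = 422 per group

n = (z_{α/2} + z_β)² · [p₁(1−p₁) + p₂(1−p₂)] / (p₁ − p₂)²
  = (2.576 + 0.842)² · (0.54·0.46 + 0.66·0.34) / (-0.12)²
  = (3.418)² · (0.2484 + 0.2244) / 0.0144
  = 11.6827 · 0.4728 / 0.0144
  = 383.58
Adjust for 91% response: 383.58 / 0.91 = 421.52.
Round up → n = 422 per group.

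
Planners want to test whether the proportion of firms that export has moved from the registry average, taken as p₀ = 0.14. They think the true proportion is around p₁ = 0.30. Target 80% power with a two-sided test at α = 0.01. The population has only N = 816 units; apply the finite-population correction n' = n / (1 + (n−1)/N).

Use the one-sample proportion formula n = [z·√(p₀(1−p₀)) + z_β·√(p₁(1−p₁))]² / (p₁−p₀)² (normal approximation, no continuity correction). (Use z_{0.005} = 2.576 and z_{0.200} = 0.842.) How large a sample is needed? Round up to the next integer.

n = 60

n = [z_{α/2}·√(p₀q₀) + z_β·√(p₁q₁)]² / (p₁ − p₀)²
  = [2.576·√(0.14·0.86) + 0.842·√(0.30·0.70)]² / (0.16)²
  = [2.576·0.3470 + 0.842·0.4583]² / 0.0256
  = [1.2797]² / 0.0256
  = 63.97
Finite-population correction (N = 816): 63.97 / (1 + (63.97 − 1)/816) = 59.39.
Round up → n = 60.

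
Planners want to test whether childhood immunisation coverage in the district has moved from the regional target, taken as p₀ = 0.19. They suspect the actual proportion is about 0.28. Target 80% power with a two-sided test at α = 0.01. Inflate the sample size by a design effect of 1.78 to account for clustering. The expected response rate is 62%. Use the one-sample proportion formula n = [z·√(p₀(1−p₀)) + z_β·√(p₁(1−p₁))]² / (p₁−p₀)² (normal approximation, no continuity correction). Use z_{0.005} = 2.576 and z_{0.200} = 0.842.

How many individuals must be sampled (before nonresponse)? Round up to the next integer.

n = [z_{α/2}·√(p₀q₀) + z_β·√(p₁q₁)]² / (p₁ − p₀)²
  = [2.576·√(0.19·0.81) + 0.842·√(0.28·0.72)]² / (0.09)²
  = [2.576·0.3923 + 0.842·0.4490]² / 0.0081
  = [1.3886]² / 0.0081
  = 238.06
Design effect: 1.78 × 238.06 = 423.74.
Adjust for 62% response: 423.74 / 0.62 = 683.46.
Round up → n = 684.

n = 684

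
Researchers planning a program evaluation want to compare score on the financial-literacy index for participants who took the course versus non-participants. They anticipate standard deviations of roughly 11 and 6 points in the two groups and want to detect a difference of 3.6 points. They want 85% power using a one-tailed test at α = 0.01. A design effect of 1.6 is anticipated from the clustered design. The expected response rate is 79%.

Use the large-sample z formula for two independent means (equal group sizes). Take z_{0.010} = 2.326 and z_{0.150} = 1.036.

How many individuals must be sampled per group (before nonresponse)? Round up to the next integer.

n = (z_α + z_β)² · (σ₁² + σ₂²) / δ²
  = (2.326 + 1.036)² · (11² + 6² = 157) / 3.6²
  = 11.3030 · 157 / 12.96
  = 136.93
Design effect: 1.6 × 136.93 = 219.08.
Adjust for 79% response: 219.08 / 0.79 = 277.32.
Round up → n = 278 per group.

n = 278 per group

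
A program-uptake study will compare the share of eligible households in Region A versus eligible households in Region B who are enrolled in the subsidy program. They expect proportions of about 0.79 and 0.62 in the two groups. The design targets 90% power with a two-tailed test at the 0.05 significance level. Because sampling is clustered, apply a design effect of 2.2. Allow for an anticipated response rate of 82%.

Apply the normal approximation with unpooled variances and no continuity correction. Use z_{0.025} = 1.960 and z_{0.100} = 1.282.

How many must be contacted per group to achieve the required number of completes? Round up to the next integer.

n = 392 per group

n = (z_{α/2} + z_β)² · [p₁(1−p₁) + p₂(1−p₂)] / (p₁ − p₂)²
  = (1.960 + 1.282)² · (0.79·0.21 + 0.62·0.38) / (0.17)²
  = (3.242)² · (0.1659 + 0.2356) / 0.0289
  = 10.5106 · 0.4015 / 0.0289
  = 146.02
Design effect: 2.2 × 146.02 = 321.25.
Adjust for 82% response: 321.25 / 0.82 = 391.76.
Round up → n = 392 per group.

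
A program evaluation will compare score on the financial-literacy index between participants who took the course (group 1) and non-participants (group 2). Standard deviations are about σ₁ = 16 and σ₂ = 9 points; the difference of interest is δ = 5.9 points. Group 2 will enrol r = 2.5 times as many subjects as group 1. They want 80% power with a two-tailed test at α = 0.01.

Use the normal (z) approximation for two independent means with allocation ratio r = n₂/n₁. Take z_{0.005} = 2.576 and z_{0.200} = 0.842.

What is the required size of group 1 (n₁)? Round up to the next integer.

n₁ = 97

n₁ = (z_{α/2} + z_β)² · (σ₁² + σ₂²/r) / δ²
   = (2.576 + 0.842)² · (16² + 9²/2.5) / 5.9²
   = 11.6827 · (256 + 32.4) / 34.81
   = 11.6827 · 288.4 / 34.81
   = 96.79
Round up → n₁ = 97; n₂ = r·n₁ = 2.5 × 97 = 243.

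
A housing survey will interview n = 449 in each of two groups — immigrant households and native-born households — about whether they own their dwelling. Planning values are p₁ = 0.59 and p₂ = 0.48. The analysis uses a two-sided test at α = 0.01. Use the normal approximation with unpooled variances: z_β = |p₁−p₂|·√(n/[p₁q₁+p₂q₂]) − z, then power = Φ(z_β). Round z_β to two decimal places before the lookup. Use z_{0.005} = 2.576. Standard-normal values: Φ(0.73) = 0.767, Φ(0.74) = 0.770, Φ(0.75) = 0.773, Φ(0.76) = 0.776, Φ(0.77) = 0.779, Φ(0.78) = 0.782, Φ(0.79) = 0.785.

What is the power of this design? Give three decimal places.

z_β = |p₁−p₂|·√(n/[p₁q₁+p₂q₂]) − z_{α/2}
    = 0.11 · √(449/0.4915) − 2.576
    = 0.11 · 30.2247 − 2.576
    = 3.3247 − 2.576 = 0.7487 → 0.75
Power = Φ(0.75) = 0.773.

Power ≈ 0.773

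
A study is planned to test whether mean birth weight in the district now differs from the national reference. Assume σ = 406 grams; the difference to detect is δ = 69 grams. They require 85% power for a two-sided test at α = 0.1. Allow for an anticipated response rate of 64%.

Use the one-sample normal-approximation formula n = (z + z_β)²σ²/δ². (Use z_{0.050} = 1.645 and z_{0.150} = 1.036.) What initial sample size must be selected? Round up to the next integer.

n = (z_{α/2} + z_β)² · σ² / δ²
  = (1.645 + 1.036)² · 406² / 69²
  = 7.1878 · 164836 / 4761
  = 248.86
Adjust for 64% response: 248.86 / 0.64 = 388.84.
Round up → n = 389.

n = 389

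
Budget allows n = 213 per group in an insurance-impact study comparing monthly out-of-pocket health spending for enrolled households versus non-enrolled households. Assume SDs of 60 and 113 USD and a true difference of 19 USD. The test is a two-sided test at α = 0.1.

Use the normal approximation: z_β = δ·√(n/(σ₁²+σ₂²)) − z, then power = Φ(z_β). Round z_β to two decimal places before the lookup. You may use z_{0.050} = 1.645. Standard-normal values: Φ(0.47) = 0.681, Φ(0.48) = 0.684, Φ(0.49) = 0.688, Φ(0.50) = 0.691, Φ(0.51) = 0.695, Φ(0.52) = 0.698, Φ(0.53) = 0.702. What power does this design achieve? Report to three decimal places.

Power ≈ 0.698

z_β = δ·√(n/(σ₁²+σ₂²)) − z_{α/2}
    = 19 · √(213/16369) − 1.645
    = 19 · 0.11407 − 1.645
    = 2.1674 − 1.645 = 0.5224 → 0.52
Power = Φ(0.52) = 0.698.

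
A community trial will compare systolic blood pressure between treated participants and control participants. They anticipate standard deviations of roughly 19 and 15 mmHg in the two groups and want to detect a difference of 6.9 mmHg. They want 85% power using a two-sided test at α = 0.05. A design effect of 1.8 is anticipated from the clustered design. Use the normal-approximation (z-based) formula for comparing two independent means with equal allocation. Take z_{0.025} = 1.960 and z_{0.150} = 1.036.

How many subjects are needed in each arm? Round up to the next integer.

n = 199 per group

n = (z_{α/2} + z_β)² · (σ₁² + σ₂²) / δ²
  = (1.960 + 1.036)² · (19² + 15² = 586) / 6.9²
  = 8.9760 · 586 / 47.61
  = 110.48
Design effect: 1.8 × 110.48 = 198.86.
Round up → n = 199 per group.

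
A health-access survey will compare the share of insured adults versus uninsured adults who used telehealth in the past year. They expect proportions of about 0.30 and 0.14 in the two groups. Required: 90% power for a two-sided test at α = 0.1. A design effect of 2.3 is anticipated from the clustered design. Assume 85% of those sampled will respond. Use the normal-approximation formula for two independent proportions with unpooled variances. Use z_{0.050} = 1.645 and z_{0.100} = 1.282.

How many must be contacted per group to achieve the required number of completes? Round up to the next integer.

n = 300 per group

n = (z_{α/2} + z_β)² · [p₁(1−p₁) + p₂(1−p₂)] / (p₁ − p₂)²
  = (1.645 + 1.282)² · (0.30·0.70 + 0.14·0.86) / (0.16)²
  = (2.927)² · (0.2100 + 0.1204) / 0.0256
  = 8.5673 · 0.3304 / 0.0256
  = 110.57
Design effect: 2.3 × 110.57 = 254.32.
Adjust for 85% response: 254.32 / 0.85 = 299.20.
Round up → n = 300 per group.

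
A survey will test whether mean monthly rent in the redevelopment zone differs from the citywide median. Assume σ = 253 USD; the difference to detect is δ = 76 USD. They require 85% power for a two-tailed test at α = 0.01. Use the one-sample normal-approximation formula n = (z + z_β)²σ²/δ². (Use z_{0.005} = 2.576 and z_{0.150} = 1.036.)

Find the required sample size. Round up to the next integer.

n = 145

n = (z_{α/2} + z_β)² · σ² / δ²
  = (2.576 + 1.036)² · 253² / 76²
  = 13.0465 · 64009 / 5776
  = 144.58
Round up → n = 145.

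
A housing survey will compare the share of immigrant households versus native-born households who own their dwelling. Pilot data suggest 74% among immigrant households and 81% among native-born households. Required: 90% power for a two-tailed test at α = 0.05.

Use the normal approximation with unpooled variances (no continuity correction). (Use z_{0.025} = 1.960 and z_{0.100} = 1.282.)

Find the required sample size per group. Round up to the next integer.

n = 743 per group

n = (z_{α/2} + z_β)² · [p₁(1−p₁) + p₂(1−p₂)] / (p₁ − p₂)²
  = (1.960 + 1.282)² · (0.74·0.26 + 0.81·0.19) / (-0.07)²
  = (3.242)² · (0.1924 + 0.1539) / 0.0049
  = 10.5106 · 0.3463 / 0.0049
  = 742.82
Round up → n = 743 per group.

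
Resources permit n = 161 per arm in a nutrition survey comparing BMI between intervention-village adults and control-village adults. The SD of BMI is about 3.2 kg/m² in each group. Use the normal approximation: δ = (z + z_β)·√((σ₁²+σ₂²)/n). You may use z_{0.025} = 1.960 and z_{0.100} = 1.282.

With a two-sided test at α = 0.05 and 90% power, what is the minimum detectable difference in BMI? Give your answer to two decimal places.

δ = (z_{α/2} + z_β) · √((σ₁²+σ₂²)/n)
  = (1.960 + 1.282) · √(20.48/161)
  = 3.242 · √0.1272
  = 3.242 · 0.3567
  = 1.1563

Minimum detectable difference ≈ 1.16 kg/m²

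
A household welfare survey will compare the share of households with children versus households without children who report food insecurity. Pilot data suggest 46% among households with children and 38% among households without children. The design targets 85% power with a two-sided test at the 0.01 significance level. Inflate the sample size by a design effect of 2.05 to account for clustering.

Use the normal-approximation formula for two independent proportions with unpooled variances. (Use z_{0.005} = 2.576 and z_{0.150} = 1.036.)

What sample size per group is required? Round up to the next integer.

n = (z_{α/2} + z_β)² · [p₁(1−p₁) + p₂(1−p₂)] / (p₁ − p₂)²
  = (2.576 + 1.036)² · (0.46·0.54 + 0.38·0.62) / (0.08)²
  = (3.612)² · (0.2484 + 0.2356) / 0.0064
  = 13.0465 · 0.4840 / 0.0064
  = 986.64
Design effect: 2.05 × 986.64 = 2022.62.
Round up → n = 2023 per group.

n = 2023 per group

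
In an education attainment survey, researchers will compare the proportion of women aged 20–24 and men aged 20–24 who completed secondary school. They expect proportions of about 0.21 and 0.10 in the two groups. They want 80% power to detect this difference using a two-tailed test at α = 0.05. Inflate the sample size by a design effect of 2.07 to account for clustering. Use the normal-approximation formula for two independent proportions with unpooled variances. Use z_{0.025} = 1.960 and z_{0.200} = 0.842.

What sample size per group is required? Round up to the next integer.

n = 344 per group

n = (z_{α/2} + z_β)² · [p₁(1−p₁) + p₂(1−p₂)] / (p₁ − p₂)²
  = (1.960 + 0.842)² · (0.21·0.79 + 0.10·0.90) / (0.11)²
  = (2.802)² · (0.1659 + 0.0900) / 0.0121
  = 7.8512 · 0.2559 / 0.0121
  = 166.04
Design effect: 2.07 × 166.04 = 343.71.
Round up → n = 344 per group.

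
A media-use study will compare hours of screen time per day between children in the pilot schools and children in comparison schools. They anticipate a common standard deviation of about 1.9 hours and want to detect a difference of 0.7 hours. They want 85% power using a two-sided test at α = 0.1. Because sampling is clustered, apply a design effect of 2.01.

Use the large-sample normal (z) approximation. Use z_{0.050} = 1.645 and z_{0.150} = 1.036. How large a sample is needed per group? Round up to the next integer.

n = (z_{α/2} + z_β)² · (σ₁² + σ₂²) / δ²
  = (1.645 + 1.036)² · (2·1.9² = 7.22) / 0.7²
  = 7.1878 · 7.22 / 0.49
  = 105.91
Design effect: 2.01 × 105.91 = 212.88.
Round up → n = 213 per group.

n = 213 per group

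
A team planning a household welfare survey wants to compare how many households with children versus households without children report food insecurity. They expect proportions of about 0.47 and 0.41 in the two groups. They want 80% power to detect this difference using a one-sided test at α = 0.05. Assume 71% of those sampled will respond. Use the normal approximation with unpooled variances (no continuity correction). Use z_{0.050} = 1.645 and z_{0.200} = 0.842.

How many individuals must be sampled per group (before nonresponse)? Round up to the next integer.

n = 1189 per group

n = (z_α + z_β)² · [p₁(1−p₁) + p₂(1−p₂)] / (p₁ − p₂)²
  = (1.645 + 0.842)² · (0.47·0.53 + 0.41·0.59) / (0.06)²
  = (2.487)² · (0.2491 + 0.2419) / 0.0036
  = 6.1852 · 0.4910 / 0.0036
  = 843.59
Adjust for 71% response: 843.59 / 0.71 = 1188.15.
Round up → n = 1189 per group.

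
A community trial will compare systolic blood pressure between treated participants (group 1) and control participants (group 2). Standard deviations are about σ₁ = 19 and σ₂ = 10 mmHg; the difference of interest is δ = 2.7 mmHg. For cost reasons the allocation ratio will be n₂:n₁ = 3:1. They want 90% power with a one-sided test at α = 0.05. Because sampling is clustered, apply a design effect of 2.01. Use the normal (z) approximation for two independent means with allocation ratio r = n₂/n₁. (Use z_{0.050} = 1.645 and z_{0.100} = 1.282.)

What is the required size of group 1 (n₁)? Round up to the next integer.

n₁ = (z_α + z_β)² · (σ₁² + σ₂²/r) / δ²
   = (1.645 + 1.282)² · (19² + 10²/3) / 2.7²
   = 8.5673 · (361 + 33.3333) / 7.29
   = 8.5673 · 394.3333 / 7.29
   = 463.43
Design effect: 2.01 × 463.43 = 931.49.
Round up → n₁ = 932; n₂ = r·n₁ = 3 × 932 = 2796.

n₁ = 932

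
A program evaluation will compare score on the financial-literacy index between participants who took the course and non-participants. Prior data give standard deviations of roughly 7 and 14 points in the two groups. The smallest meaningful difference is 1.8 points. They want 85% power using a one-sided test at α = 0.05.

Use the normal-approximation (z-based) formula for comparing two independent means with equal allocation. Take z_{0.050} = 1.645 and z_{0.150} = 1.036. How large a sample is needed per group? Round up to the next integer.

n = 544 per group

n = (z_α + z_β)² · (σ₁² + σ₂²) / δ²
  = (1.645 + 1.036)² · (7² + 14² = 245) / 1.8²
  = 7.1878 · 245 / 3.24
  = 543.52
Round up → n = 544 per group.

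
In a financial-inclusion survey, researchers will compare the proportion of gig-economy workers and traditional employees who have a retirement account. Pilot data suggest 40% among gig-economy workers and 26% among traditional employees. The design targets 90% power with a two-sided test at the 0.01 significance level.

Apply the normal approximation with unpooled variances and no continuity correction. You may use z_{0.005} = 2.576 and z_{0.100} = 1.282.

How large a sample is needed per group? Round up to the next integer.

n = (z_{α/2} + z_β)² · [p₁(1−p₁) + p₂(1−p₂)] / (p₁ − p₂)²
  = (2.576 + 1.282)² · (0.40·0.60 + 0.26·0.74) / (0.14)²
  = (3.858)² · (0.2400 + 0.1924) / 0.0196
  = 14.8842 · 0.4324 / 0.0196
  = 328.36
Round up → n = 329 per group.

n = 329 per group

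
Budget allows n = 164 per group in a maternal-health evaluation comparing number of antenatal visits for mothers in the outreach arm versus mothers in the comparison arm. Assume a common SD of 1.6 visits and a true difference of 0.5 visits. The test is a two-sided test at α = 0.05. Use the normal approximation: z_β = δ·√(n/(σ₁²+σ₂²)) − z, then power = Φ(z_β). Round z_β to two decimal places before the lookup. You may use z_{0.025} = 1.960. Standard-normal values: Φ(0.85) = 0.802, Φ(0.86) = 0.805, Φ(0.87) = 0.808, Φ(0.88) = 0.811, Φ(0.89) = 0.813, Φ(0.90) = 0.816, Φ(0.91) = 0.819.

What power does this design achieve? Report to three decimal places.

Power ≈ 0.808

z_β = δ·√(n/(σ₁²+σ₂²)) − z_{α/2}
    = 0.5 · √(164/5.12) − 1.960
    = 0.5 · 5.65962 − 1.960
    = 2.8298 − 1.960 = 0.8698 → 0.87
Power = Φ(0.87) = 0.808.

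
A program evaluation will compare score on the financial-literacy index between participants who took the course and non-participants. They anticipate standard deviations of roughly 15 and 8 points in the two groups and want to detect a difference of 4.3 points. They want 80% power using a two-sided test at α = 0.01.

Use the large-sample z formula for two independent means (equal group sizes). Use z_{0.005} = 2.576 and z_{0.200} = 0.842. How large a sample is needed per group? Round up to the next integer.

n = (z_{α/2} + z_β)² · (σ₁² + σ₂²) / δ²
  = (2.576 + 0.842)² · (15² + 8² = 289) / 4.3²
  = 11.6827 · 289 / 18.49
  = 182.60
Round up → n = 183 per group.

n = 183 per group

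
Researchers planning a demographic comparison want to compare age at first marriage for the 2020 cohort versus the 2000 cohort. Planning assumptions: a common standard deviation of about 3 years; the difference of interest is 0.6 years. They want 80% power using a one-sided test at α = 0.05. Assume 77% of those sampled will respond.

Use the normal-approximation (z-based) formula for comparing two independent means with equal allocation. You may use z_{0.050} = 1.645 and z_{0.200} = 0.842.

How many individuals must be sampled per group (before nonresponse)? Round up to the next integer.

n = (z_α + z_β)² · (σ₁² + σ₂²) / δ²
  = (1.645 + 0.842)² · (2·3² = 18) / 0.6²
  = 6.1852 · 18 / 0.36
  = 309.26
Adjust for 77% response: 309.26 / 0.77 = 401.63.
Round up → n = 402 per group.

n = 402 per group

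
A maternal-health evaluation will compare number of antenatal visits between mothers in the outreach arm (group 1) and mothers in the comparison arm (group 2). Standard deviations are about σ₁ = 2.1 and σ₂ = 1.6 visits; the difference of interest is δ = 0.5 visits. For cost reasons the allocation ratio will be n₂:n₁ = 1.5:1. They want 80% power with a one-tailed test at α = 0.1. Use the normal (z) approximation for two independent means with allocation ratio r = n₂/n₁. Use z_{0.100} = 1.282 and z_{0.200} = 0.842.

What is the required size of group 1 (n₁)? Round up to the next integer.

n₁ = 111

n₁ = (z_α + z_β)² · (σ₁² + σ₂²/r) / δ²
   = (1.282 + 0.842)² · (2.1² + 1.6²/1.5) / 0.5²
   = 4.5114 · (4.41 + 1.7067) / 0.25
   = 4.5114 · 6.1167 / 0.25
   = 110.38
Round up → n₁ = 111; n₂ = r·n₁ = 1.5 × 111 = 167.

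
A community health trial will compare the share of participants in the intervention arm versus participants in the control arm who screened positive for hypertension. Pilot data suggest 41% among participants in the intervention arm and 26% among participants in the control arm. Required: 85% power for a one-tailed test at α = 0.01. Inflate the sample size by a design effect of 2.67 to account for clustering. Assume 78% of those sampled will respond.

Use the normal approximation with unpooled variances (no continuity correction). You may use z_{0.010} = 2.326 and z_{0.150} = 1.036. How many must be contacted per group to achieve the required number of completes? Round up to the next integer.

n = (z_α + z_β)² · [p₁(1−p₁) + p₂(1−p₂)] / (p₁ − p₂)²
  = (2.326 + 1.036)² · (0.41·0.59 + 0.26·0.74) / (0.15)²
  = (3.362)² · (0.2419 + 0.1924) / 0.0225
  = 11.3030 · 0.4343 / 0.0225
  = 218.17
Design effect: 2.67 × 218.17 = 582.52.
Adjust for 78% response: 582.52 / 0.78 = 746.83.
Round up → n = 747 per group.

n = 747 per group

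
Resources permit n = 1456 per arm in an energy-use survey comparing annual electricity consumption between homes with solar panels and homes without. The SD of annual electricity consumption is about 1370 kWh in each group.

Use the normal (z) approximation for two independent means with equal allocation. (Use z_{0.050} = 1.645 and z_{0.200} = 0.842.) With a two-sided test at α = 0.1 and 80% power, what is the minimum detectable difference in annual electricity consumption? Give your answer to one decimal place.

Minimum detectable difference ≈ 126.3 kWh

δ = (z_{α/2} + z_β) · √((σ₁²+σ₂²)/n)
  = (1.645 + 0.842) · √(3753800/1456)
  = 2.487 · √2578.2
  = 2.487 · 50.7756
  = 126.2789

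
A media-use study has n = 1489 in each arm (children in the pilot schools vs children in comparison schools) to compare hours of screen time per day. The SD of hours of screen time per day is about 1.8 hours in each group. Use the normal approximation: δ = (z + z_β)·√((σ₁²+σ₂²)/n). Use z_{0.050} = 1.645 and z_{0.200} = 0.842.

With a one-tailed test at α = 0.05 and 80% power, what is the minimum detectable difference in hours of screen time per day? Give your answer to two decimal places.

Minimum detectable difference ≈ 0.16 hours

δ = (z_α + z_β) · √((σ₁²+σ₂²)/n)
  = (1.645 + 0.842) · √(6.48/1489)
  = 2.487 · √0.00435
  = 2.487 · 0.0660
  = 0.1641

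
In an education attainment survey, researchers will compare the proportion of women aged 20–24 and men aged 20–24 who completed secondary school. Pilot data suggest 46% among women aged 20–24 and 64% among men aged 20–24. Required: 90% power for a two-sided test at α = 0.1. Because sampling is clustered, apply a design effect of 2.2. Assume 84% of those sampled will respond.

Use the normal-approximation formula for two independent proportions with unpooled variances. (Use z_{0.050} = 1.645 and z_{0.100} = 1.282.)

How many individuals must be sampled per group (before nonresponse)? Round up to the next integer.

n = 332 per group

n = (z_{α/2} + z_β)² · [p₁(1−p₁) + p₂(1−p₂)] / (p₁ − p₂)²
  = (1.645 + 1.282)² · (0.46·0.54 + 0.64·0.36) / (-0.18)²
  = (2.927)² · (0.2484 + 0.2304) / 0.0324
  = 8.5673 · 0.4788 / 0.0324
  = 126.61
Design effect: 2.2 × 126.61 = 278.53.
Adjust for 84% response: 278.53 / 0.84 = 331.59.
Round up → n = 332 per group.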